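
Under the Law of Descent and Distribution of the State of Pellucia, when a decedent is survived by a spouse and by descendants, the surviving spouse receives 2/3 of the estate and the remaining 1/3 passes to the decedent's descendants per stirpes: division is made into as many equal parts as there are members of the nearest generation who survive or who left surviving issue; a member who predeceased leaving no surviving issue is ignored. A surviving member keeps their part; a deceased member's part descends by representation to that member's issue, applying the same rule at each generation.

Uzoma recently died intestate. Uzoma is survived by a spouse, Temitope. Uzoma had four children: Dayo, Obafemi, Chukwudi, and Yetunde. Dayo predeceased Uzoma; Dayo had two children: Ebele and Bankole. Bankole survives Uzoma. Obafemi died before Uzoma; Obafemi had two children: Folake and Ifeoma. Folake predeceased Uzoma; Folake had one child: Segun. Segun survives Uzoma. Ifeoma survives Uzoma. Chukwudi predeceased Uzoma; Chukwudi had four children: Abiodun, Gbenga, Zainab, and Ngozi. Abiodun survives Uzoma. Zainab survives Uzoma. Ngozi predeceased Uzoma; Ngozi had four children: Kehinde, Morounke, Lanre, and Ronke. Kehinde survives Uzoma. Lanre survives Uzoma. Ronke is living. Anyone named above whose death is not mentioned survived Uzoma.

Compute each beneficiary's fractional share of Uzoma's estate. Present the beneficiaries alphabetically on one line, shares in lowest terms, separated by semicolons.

Abiodun 1/48; Bankole 1/24; Ebele 1/24; Gbenga 1/48; Ifeoma 1/24; Kehinde 1/192; Lanre 1/192; Morounke 1/192; Ronke 1/192; Segun 1/24; Temitope 2/3; Yetunde 1/12; Zainab 1/48

Temitope, as surviving spouse, takes 2/3.
The remaining 1/3 passes to Uzoma's descendants per stirpes.
The 1/3 is divided into 4 equal shares of 1/12 among Dayo, Obafemi, Chukwudi, Yetunde.
Dayo predeceased; the 1/12 allotted to Dayo's branch passes to Dayo's issue by representation.
The 1/12 is divided into 2 equal shares of 1/24 among Ebele, Bankole.
Ebele is living and takes 1/24.
Bankole is living and takes 1/24.
Obafemi predeceased; the 1/12 allotted to Obafemi's branch passes to Obafemi's issue by representation.
The 1/12 is divided into 2 equal shares of 1/24 among Folake, Ifeoma.
Folake predeceased; the 1/24 allotted to Folake's branch passes to Folake's issue by representation.
Segun is the sole taker at this level and receives the full 1/24.
Ifeoma is living and takes 1/24.
Chukwudi predeceased; the 1/12 allotted to Chukwudi's branch passes to Chukwudi's issue by representation.
The 1/12 is divided into 4 equal shares of 1/48 among Abiodun, Gbenga, Zainab, Ngozi.
Abiodun is living and takes 1/48.
Gbenga is living and takes 1/48.
Zainab is living and takes 1/48.
Ngozi predeceased; the 1/48 allotted to Ngozi's branch passes to Ngozi's issue by representation.
The 1/48 is divided into 4 equal shares of 1/192 among Kehinde, Morounke, Lanre, Ronke.
Kehinde is living and takes 1/192.
Morounke is living and takes 1/192.
Lanre is living and takes 1/192.
Ronke is living and takes 1/192.
Yetunde is living and takes 1/12.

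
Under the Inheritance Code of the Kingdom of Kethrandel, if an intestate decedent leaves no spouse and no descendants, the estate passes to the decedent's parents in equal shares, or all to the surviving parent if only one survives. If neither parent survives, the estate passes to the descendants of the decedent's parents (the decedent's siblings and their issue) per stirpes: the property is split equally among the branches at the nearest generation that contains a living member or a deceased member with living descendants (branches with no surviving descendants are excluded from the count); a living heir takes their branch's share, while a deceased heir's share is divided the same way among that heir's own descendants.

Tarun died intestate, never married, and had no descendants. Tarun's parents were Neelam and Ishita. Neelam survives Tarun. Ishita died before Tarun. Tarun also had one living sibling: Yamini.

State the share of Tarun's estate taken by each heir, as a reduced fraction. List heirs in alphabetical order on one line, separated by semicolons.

Neelam 1

Only one parent, Neelam, survives, so Neelam takes the entire estate. The siblings take nothing because a surviving parent has priority.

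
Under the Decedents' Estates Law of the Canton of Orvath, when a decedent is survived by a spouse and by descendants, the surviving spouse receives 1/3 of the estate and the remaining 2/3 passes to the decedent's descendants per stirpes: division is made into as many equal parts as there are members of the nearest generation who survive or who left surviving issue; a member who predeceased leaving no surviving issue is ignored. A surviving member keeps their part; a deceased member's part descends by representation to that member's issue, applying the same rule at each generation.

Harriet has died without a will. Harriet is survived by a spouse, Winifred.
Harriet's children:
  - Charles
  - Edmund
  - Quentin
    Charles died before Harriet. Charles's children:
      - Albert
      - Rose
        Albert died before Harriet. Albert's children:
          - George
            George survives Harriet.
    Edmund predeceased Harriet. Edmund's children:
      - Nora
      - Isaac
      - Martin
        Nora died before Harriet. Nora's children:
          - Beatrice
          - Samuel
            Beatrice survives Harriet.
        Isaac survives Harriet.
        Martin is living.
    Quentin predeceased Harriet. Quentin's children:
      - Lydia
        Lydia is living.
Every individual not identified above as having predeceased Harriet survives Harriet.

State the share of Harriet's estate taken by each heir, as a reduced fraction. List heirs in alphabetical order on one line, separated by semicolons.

Winifred, as surviving spouse, takes 1/3.
The remaining 2/3 passes to Harriet's descendants per stirpes.
The 2/3 is divided into 3 equal shares of 2/9 among Charles, Edmund, Quentin.
Charles predeceased; the 2/9 allotted to Charles's branch passes to Charles's issue by representation.
The 2/9 is divided into 2 equal shares of 1/9 among Albert, Rose.
Albert predeceased; the 1/9 allotted to Albert's branch passes to Albert's issue by representation.
George is the sole taker at this level and receives the full 1/9.
Rose is living and takes 1/9.
Edmund predeceased; the 2/9 allotted to Edmund's branch passes to Edmund's issue by representation.
The 2/9 is divided into 3 equal shares of 2/27 among Nora, Isaac, Martin.
Nora predeceased; the 2/27 allotted to Nora's branch passes to Nora's issue by representation.
The 2/27 is divided into 2 equal shares of 1/27 among Beatrice, Samuel.
Beatrice is living and takes 1/27.
Samuel is living and takes 1/27.
Isaac is living and takes 2/27.
Martin is living and takes 2/27.
Quentin predeceased; the 2/9 allotted to Quentin's branch passes to Quentin's issue by representation.
Lydia is the sole taker at this level and receives the full 2/9.

Beatrice 1/27; George 1/9; Isaac 2/27; Lydia 2/9; Martin 2/27; Rose 1/9; Samuel 1/27; Winifred 1/3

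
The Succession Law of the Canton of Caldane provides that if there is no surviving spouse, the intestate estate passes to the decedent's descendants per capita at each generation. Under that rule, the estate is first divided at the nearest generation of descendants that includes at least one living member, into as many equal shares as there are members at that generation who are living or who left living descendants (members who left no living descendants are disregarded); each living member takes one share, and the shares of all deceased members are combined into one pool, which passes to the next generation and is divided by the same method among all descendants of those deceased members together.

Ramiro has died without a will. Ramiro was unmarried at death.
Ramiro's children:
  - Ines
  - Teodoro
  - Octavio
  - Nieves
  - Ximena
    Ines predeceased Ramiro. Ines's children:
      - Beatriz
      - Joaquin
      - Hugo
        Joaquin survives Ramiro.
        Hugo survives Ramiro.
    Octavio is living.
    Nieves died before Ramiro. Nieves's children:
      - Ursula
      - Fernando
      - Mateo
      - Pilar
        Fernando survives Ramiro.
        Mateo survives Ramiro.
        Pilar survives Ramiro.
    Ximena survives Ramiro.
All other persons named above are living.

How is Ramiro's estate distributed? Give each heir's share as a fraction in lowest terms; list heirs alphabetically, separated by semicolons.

Beatriz 2/35; Fernando 2/35; Hugo 2/35; Joaquin 2/35; Mateo 2/35; Octavio 1/5; Pilar 2/35; Teodoro 1/5; Ursula 2/35; Ximena 1/5

There is no surviving spouse, so the entire estate passes to Ramiro's descendants per capita at each generation.
At generation 1 (Ines, Teodoro, Octavio, Nieves, Ximena) there are 5 shares of (1)/5 = 1/5 each.
Living: Teodoro, Octavio, and Ximena — each takes 1/5.
Deceased: Ines and Nieves. Their combined 2/5 is pooled and carried to generation 2.
At generation 2 (Beatriz, Joaquin, Hugo, Ursula, Fernando, Mateo, Pilar) there are 7 shares of (2/5)/7 = 2/35 each.
Living: Beatriz, Joaquin, Hugo, Ursula, Fernando, Mateo, and Pilar — each takes 2/35.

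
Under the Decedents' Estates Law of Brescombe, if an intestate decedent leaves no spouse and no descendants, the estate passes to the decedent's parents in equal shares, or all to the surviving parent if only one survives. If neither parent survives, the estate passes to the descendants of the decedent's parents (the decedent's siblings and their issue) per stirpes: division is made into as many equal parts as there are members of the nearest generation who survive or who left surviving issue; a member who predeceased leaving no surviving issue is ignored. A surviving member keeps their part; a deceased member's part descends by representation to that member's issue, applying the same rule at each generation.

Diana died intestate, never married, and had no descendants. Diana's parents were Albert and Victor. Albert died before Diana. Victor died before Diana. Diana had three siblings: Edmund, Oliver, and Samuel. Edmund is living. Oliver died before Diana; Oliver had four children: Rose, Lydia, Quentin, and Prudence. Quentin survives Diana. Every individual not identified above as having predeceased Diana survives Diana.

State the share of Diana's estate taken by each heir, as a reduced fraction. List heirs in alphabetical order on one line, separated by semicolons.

Neither parent survives and there are no descendants, so the estate passes to Diana's siblings and their issue per stirpes.
The estate is divided into 3 equal shares of 1/3 among Edmund, Oliver, Samuel.
Edmund is living and takes 1/3.
Oliver predeceased; the 1/3 allotted to Oliver's branch passes to Oliver's issue by representation.
The 1/3 is divided into 4 equal shares of 1/12 among Rose, Lydia, Quentin, Prudence.
Rose is living and takes 1/12.
Lydia is living and takes 1/12.
Quentin is living and takes 1/12.
Prudence is living and takes 1/12.
Samuel is living and takes 1/3.

Edmund 1/3; Lydia 1/12; Prudence 1/12; Quentin 1/12; Rose 1/12; Samuel 1/3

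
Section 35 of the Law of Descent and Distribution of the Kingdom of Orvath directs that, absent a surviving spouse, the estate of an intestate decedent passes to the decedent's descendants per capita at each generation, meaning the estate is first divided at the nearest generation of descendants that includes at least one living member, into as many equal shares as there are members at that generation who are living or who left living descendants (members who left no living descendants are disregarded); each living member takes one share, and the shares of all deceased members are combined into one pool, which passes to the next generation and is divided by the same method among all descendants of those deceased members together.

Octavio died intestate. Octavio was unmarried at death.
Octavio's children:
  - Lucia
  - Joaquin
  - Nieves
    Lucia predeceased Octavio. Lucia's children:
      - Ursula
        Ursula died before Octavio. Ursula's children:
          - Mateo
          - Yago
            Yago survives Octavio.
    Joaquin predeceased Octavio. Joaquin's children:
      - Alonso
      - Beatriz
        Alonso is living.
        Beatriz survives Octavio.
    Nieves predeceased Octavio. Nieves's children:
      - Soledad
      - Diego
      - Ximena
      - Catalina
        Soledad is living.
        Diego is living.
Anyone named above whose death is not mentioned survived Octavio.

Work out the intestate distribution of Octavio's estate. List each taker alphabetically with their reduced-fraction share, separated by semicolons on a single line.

There is no surviving spouse, so the entire estate passes to Octavio's descendants per capita at each generation.
No one at generation 1 (Lucia, Joaquin, Nieves) is living; moving to the next generation.
At generation 2 (Ursula, Alonso, Beatriz, Soledad, Diego, Ximena, Catalina) there are 7 shares of (1)/7 = 1/7 each.
Living: Alonso, Beatriz, Soledad, Diego, Ximena, and Catalina — each takes 1/7.
Deceased: Ursula. That 1/7 share is carried to generation 3.
At generation 3 (Mateo, Yago) there are 2 shares of (1/7)/2 = 1/14 each.
Living: Mateo and Yago — each takes 1/14.

Alonso 1/7; Beatriz 1/7; Catalina 1/7; Diego 1/7; Mateo 1/14; Soledad 1/7; Ximena 1/7; Yago 1/14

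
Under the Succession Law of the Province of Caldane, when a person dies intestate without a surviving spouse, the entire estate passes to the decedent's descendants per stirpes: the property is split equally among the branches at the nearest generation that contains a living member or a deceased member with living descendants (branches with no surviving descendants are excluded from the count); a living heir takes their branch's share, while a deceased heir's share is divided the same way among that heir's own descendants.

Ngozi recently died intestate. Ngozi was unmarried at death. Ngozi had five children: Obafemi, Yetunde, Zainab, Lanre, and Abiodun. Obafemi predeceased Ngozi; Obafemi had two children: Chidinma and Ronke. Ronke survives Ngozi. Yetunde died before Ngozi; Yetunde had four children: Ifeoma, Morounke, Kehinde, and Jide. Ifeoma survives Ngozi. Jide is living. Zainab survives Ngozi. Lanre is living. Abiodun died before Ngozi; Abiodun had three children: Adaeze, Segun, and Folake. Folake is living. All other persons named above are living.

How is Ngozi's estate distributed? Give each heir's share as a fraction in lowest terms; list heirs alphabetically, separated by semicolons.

There is no surviving spouse, so the entire estate passes to Ngozi's descendants per stirpes.
The estate is divided into 5 equal shares of 1/5 among Obafemi, Yetunde, Zainab, Lanre, Abiodun.
Obafemi predeceased; the 1/5 allotted to Obafemi's branch passes to Obafemi's issue by representation.
The 1/5 is divided into 2 equal shares of 1/10 among Chidinma, Ronke.
Chidinma is living and takes 1/10.
Ronke is living and takes 1/10.
Yetunde predeceased; the 1/5 allotted to Yetunde's branch passes to Yetunde's issue by representation.
The 1/5 is divided into 4 equal shares of 1/20 among Ifeoma, Morounke, Kehinde, Jide.
Ifeoma is living and takes 1/20.
Morounke is living and takes 1/20.
Kehinde is living and takes 1/20.
Jide is living and takes 1/20.
Zainab is living and takes 1/5.
Lanre is living and takes 1/5.
Abiodun predeceased; the 1/5 allotted to Abiodun's branch passes to Abiodun's issue by representation.
The 1/5 is divided into 3 equal shares of 1/15 among Adaeze, Segun, Folake.
Adaeze is living and takes 1/15.
Segun is living and takes 1/15.
Folake is living and takes 1/15.

Adaeze 1/15; Chidinma 1/10; Folake 1/15; Ifeoma 1/20; Jide 1/20; Kehinde 1/20; Lanre 1/5; Morounke 1/20; Ronke 1/10; Segun 1/15; Zainab 1/5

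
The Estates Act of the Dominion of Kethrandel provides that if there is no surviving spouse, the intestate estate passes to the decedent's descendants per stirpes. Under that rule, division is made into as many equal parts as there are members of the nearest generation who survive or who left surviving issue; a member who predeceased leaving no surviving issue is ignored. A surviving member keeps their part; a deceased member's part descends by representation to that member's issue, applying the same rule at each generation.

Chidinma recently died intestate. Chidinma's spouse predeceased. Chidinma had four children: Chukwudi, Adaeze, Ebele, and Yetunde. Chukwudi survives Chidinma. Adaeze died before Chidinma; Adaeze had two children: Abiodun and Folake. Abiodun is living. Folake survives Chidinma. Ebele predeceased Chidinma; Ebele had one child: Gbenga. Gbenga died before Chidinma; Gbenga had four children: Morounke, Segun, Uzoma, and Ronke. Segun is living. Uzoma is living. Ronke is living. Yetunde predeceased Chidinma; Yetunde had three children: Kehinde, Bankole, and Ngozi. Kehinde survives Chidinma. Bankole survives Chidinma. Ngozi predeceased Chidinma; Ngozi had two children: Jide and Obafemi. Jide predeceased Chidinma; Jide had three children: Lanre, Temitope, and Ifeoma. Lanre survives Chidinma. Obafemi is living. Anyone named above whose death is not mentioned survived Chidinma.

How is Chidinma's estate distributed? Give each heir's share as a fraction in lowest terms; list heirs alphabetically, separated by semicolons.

Abiodun 1/8; Bankole 1/12; Chukwudi 1/4; Folake 1/8; Ifeoma 1/72; Kehinde 1/12; Lanre 1/72; Morounke 1/16; Obafemi 1/24; Ronke 1/16; Segun 1/16; Temitope 1/72; Uzoma 1/16

There is no surviving spouse, so the entire estate passes to Chidinma's descendants per stirpes.
The estate is divided into 4 equal shares of 1/4 among Chukwudi, Adaeze, Ebele, Yetunde.
Chukwudi is living and takes 1/4.
Adaeze predeceased; the 1/4 allotted to Adaeze's branch passes to Adaeze's issue by representation.
The 1/4 is divided into 2 equal shares of 1/8 among Abiodun, Folake.
Abiodun is living and takes 1/8.
Folake is living and takes 1/8.
Ebele predeceased; the 1/4 allotted to Ebele's branch passes to Ebele's issue by representation.
Gbenga's line is the sole branch at this level, so the full 1/4 passes to Gbenga's issue by representation.
The 1/4 is divided into 4 equal shares of 1/16 among Morounke, Segun, Uzoma, Ronke.
Morounke is living and takes 1/16.
Segun is living and takes 1/16.
Uzoma is living and takes 1/16.
Ronke is living and takes 1/16.
Yetunde predeceased; the 1/4 allotted to Yetunde's branch passes to Yetunde's issue by representation.
The 1/4 is divided into 3 equal shares of 1/12 among Kehinde, Bankole, Ngozi.
Kehinde is living and takes 1/12.
Bankole is living and takes 1/12.
Ngozi predeceased; the 1/12 allotted to Ngozi's branch passes to Ngozi's issue by representation.
The 1/12 is divided into 2 equal shares of 1/24 among Jide, Obafemi.
Jide predeceased; the 1/24 allotted to Jide's branch passes to Jide's issue by representation.
The 1/24 is divided into 3 equal shares of 1/72 among Lanre, Temitope, Ifeoma.
Lanre is living and takes 1/72.
Temitope is living and takes 1/72.
Ifeoma is living and takes 1/72.
Obafemi is living and takes 1/24.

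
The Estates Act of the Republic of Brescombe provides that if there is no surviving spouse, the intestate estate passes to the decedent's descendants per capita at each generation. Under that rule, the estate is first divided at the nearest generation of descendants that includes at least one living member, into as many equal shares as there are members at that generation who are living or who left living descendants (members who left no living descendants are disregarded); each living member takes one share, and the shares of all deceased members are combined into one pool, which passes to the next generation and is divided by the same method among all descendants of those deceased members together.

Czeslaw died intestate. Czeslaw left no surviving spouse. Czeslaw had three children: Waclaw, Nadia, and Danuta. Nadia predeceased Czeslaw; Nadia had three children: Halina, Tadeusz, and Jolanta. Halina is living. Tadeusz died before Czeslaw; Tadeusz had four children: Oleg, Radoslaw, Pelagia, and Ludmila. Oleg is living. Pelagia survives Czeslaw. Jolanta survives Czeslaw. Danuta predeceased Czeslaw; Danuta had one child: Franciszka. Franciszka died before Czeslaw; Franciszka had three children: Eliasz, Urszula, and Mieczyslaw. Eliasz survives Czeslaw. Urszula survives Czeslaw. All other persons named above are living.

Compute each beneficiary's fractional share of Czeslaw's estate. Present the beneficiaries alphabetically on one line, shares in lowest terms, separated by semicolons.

Eliasz 1/21; Halina 1/6; Jolanta 1/6; Ludmila 1/21; Mieczyslaw 1/21; Oleg 1/21; Pelagia 1/21; Radoslaw 1/21; Urszula 1/21; Waclaw 1/3

There is no surviving spouse, so the entire estate passes to Czeslaw's descendants per capita at each generation.
At generation 1 (Waclaw, Nadia, Danuta) there are 3 shares of (1)/3 = 1/3 each.
Living: Waclaw — each takes 1/3.
Deceased: Nadia and Danuta. Their combined 2/3 is pooled and carried to generation 2.
At generation 2 (Halina, Tadeusz, Jolanta, Franciszka) there are 4 shares of (2/3)/4 = 1/6 each.
Living: Halina and Jolanta — each takes 1/6.
Deceased: Tadeusz and Franciszka. Their combined 1/3 is pooled and carried to generation 3.
At generation 3 (Oleg, Radoslaw, Pelagia, Ludmila, Eliasz, Urszula, Mieczyslaw) there are 7 shares of (1/3)/7 = 1/21 each.
Living: Oleg, Radoslaw, Pelagia, Ludmila, Eliasz, Urszula, and Mieczyslaw — each takes 1/21.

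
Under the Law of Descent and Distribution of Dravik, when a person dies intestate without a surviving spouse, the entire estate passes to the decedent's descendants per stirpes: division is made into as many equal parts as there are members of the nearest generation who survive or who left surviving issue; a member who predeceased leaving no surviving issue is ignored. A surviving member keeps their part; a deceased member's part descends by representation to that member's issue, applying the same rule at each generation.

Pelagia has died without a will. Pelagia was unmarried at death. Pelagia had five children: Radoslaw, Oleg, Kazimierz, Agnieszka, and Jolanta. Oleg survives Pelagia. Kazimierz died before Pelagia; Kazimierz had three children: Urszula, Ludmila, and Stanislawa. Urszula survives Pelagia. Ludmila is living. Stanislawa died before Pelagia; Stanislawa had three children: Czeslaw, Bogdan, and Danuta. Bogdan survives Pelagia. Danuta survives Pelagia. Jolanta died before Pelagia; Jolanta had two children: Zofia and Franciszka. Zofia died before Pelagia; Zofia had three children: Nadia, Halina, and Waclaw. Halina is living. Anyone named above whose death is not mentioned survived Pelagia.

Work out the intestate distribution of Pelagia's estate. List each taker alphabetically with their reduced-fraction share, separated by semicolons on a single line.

There is no surviving spouse, so the entire estate passes to Pelagia's descendants per stirpes.
The estate is divided into 5 equal shares of 1/5 among Radoslaw, Oleg, Kazimierz, Agnieszka, Jolanta.
Radoslaw is living and takes 1/5.
Oleg is living and takes 1/5.
Kazimierz predeceased; the 1/5 allotted to Kazimierz's branch passes to Kazimierz's issue by representation.
The 1/5 is divided into 3 equal shares of 1/15 among Urszula, Ludmila, Stanislawa.
Urszula is living and takes 1/15.
Ludmila is living and takes 1/15.
Stanislawa predeceased; the 1/15 allotted to Stanislawa's branch passes to Stanislawa's issue by representation.
The 1/15 is divided into 3 equal shares of 1/45 among Czeslaw, Bogdan, Danuta.
Czeslaw is living and takes 1/45.
Bogdan is living and takes 1/45.
Danuta is living and takes 1/45.
Agnieszka is living and takes 1/5.
Jolanta predeceased; the 1/5 allotted to Jolanta's branch passes to Jolanta's issue by representation.
The 1/5 is divided into 2 equal shares of 1/10 among Zofia, Franciszka.
Zofia predeceased; the 1/10 allotted to Zofia's branch passes to Zofia's issue by representation.
The 1/10 is divided into 3 equal shares of 1/30 among Nadia, Halina, Waclaw.
Nadia is living and takes 1/30.
Halina is living and takes 1/30.
Waclaw is living and takes 1/30.
Franciszka is living and takes 1/10.

Agnieszka 1/5; Bogdan 1/45; Czeslaw 1/45; Danuta 1/45; Franciszka 1/10; Halina 1/30; Ludmila 1/15; Nadia 1/30; Oleg 1/5; Radoslaw 1/5; Urszula 1/15; Waclaw 1/30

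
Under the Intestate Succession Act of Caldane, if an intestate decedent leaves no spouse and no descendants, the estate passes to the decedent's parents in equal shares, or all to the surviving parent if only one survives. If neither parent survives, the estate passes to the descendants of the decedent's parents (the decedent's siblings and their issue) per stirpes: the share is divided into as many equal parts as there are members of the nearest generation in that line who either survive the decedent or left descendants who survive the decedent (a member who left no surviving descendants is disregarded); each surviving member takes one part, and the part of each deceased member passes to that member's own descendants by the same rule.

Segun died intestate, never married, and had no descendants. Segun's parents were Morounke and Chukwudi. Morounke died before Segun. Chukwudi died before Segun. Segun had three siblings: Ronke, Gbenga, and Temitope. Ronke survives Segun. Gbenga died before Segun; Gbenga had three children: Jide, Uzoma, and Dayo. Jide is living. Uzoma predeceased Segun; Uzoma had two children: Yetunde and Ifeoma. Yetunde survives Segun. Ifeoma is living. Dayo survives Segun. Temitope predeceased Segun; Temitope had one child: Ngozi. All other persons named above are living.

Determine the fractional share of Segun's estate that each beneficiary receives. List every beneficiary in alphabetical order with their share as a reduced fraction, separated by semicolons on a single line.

Neither parent survives and there are no descendants, so the estate passes to Segun's siblings and their issue per stirpes.
The estate is divided into 3 equal shares of 1/3 among Ronke, Gbenga, Temitope.
Ronke is living and takes 1/3.
Gbenga predeceased; the 1/3 allotted to Gbenga's branch passes to Gbenga's issue by representation.
The 1/3 is divided into 3 equal shares of 1/9 among Jide, Uzoma, Dayo.
Jide is living and takes 1/9.
Uzoma predeceased; the 1/9 allotted to Uzoma's branch passes to Uzoma's issue by representation.
The 1/9 is divided into 2 equal shares of 1/18 among Yetunde, Ifeoma.
Yetunde is living and takes 1/18.
Ifeoma is living and takes 1/18.
Dayo is living and takes 1/9.
Temitope predeceased; the 1/3 allotted to Temitope's branch passes to Temitope's issue by representation.
Ngozi is the sole taker at this level and receives the full 1/3.

Dayo 1/9; Ifeoma 1/18; Jide 1/9; Ngozi 1/3; Ronke 1/3; Yetunde 1/18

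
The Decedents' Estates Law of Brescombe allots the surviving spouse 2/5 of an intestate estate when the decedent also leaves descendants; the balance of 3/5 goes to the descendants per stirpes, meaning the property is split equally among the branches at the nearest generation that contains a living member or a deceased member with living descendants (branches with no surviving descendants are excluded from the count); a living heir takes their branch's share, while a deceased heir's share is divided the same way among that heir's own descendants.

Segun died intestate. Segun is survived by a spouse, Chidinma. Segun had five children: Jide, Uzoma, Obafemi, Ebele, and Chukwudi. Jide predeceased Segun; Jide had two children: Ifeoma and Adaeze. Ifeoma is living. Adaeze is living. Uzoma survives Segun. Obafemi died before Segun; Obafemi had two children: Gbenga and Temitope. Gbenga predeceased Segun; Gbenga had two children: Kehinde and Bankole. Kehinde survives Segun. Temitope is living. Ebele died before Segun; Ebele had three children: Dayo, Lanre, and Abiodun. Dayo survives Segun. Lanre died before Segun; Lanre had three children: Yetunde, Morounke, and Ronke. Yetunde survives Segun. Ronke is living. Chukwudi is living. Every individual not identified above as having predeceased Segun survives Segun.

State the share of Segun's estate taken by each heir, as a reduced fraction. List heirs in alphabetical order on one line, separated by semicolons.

Chidinma, as surviving spouse, takes 2/5.
The remaining 3/5 passes to Segun's descendants per stirpes.
The 3/5 is divided into 5 equal shares of 3/25 among Jide, Uzoma, Obafemi, Ebele, Chukwudi.
Jide predeceased; the 3/25 allotted to Jide's branch passes to Jide's issue by representation.
The 3/25 is divided into 2 equal shares of 3/50 among Ifeoma, Adaeze.
Ifeoma is living and takes 3/50.
Adaeze is living and takes 3/50.
Uzoma is living and takes 3/25.
Obafemi predeceased; the 3/25 allotted to Obafemi's branch passes to Obafemi's issue by representation.
The 3/25 is divided into 2 equal shares of 3/50 among Gbenga, Temitope.
Gbenga predeceased; the 3/50 allotted to Gbenga's branch passes to Gbenga's issue by representation.
The 3/50 is divided into 2 equal shares of 3/100 among Kehinde, Bankole.
Kehinde is living and takes 3/100.
Bankole is living and takes 3/100.
Temitope is living and takes 3/50.
Ebele predeceased; the 3/25 allotted to Ebele's branch passes to Ebele's issue by representation.
The 3/25 is divided into 3 equal shares of 1/25 among Dayo, Lanre, Abiodun.
Dayo is living and takes 1/25.
Lanre predeceased; the 1/25 allotted to Lanre's branch passes to Lanre's issue by representation.
The 1/25 is divided into 3 equal shares of 1/75 among Yetunde, Morounke, Ronke.
Yetunde is living and takes 1/75.
Morounke is living and takes 1/75.
Ronke is living and takes 1/75.
Abiodun is living and takes 1/25.
Chukwudi is living and takes 3/25.

Abiodun 1/25; Adaeze 3/50; Bankole 3/100; Chidinma 2/5; Chukwudi 3/25; Dayo 1/25; Ifeoma 3/50; Kehinde 3/100; Morounke 1/75; Ronke 1/75; Temitope 3/50; Uzoma 3/25; Yetunde 1/75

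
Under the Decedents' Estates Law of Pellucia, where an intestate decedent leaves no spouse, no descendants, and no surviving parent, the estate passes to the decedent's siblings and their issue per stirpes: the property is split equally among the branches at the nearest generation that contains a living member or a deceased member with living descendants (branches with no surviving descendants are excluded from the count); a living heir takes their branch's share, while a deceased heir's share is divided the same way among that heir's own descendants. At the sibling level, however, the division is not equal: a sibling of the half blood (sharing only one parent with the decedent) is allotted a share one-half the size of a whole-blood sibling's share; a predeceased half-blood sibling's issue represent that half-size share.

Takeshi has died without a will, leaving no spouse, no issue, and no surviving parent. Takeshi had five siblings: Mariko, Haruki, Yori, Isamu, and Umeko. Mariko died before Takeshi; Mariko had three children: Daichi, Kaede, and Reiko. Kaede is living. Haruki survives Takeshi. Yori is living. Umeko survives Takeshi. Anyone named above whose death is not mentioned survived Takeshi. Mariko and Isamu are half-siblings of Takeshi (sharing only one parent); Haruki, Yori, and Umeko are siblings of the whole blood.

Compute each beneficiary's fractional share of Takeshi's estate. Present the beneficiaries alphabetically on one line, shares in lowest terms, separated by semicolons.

Daichi 1/24; Haruki 1/4; Isamu 1/8; Kaede 1/24; Reiko 1/24; Umeko 1/4; Yori 1/4

No spouse, descendants, or parent survives, so the estate passes to Takeshi's siblings per stirpes.
Half-blood siblings count for one-half the weight of whole-blood siblings at the initial division.
Dividing 1 in proportion to weights (total weight 4): Mariko (weight 1/2) → 1/8; Haruki (weight 1) → 1/4; Yori (weight 1) → 1/4; Isamu (weight 1/2) → 1/8; Umeko (weight 1) → 1/4.
Mariko predeceased; the 1/8 allotted to Mariko's branch passes to Mariko's issue by representation.
The 1/8 is divided into 3 equal shares of 1/24 among Daichi, Kaede, Reiko.
Daichi is living and takes 1/24.
Kaede is living and takes 1/24.
Reiko is living and takes 1/24.
Haruki is living and takes 1/4.
Yori is living and takes 1/4.
Isamu is living and takes 1/8.
Umeko is living and takes 1/4.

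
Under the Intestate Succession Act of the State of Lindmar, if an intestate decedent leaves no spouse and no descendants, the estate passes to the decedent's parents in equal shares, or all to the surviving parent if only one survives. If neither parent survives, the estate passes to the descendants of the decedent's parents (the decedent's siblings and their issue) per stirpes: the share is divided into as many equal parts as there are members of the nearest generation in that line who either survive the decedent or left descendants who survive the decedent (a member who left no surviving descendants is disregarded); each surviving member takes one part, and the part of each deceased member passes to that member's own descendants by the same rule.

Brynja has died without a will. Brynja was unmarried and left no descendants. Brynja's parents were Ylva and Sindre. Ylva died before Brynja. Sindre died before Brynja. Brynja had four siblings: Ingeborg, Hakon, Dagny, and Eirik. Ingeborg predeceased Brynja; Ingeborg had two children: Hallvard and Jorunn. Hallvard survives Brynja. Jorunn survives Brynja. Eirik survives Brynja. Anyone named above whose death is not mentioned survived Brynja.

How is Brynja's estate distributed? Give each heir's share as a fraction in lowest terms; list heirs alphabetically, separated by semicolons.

Dagny 1/4; Eirik 1/4; Hakon 1/4; Hallvard 1/8; Jorunn 1/8

Neither parent survives and there are no descendants, so the estate passes to Brynja's siblings and their issue per stirpes.
The estate is divided into 4 equal shares of 1/4 among Ingeborg, Hakon, Dagny, Eirik.
Ingeborg predeceased; the 1/4 allotted to Ingeborg's branch passes to Ingeborg's issue by representation.
The 1/4 is divided into 2 equal shares of 1/8 among Hallvard, Jorunn.
Hallvard is living and takes 1/8.
Jorunn is living and takes 1/8.
Hakon is living and takes 1/4.
Dagny is living and takes 1/4.
Eirik is living and takes 1/4.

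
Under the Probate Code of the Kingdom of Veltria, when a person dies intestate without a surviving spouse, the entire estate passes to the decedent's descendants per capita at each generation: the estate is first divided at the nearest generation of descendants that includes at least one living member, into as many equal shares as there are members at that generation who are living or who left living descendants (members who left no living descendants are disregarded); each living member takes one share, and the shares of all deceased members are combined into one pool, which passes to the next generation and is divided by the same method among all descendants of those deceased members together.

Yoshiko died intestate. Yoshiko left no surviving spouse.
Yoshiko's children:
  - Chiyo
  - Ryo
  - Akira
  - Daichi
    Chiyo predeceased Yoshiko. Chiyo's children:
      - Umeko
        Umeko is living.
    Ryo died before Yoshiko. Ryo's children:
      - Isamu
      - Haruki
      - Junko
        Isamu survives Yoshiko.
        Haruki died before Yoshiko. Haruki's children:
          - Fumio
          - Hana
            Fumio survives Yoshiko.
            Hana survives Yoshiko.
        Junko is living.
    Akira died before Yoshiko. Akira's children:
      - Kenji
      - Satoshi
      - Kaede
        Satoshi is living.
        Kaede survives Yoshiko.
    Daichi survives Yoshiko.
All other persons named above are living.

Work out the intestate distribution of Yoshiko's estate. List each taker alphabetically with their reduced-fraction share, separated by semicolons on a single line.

There is no surviving spouse, so the entire estate passes to Yoshiko's descendants per capita at each generation.
At generation 1 (Chiyo, Ryo, Akira, Daichi) there are 4 shares of (1)/4 = 1/4 each.
Living: Daichi — each takes 1/4.
Deceased: Chiyo, Ryo, and Akira. Their combined 3/4 is pooled and carried to generation 2.
At generation 2 (Umeko, Isamu, Haruki, Junko, Kenji, Satoshi, Kaede) there are 7 shares of (3/4)/7 = 3/28 each.
Living: Umeko, Isamu, Junko, Kenji, Satoshi, and Kaede — each takes 3/28.
Deceased: Haruki. That 3/28 share is carried to generation 3.
At generation 3 (Fumio, Hana) there are 2 shares of (3/28)/2 = 3/56 each.
Living: Fumio and Hana — each takes 3/56.

Daichi 1/4; Fumio 3/56; Hana 3/56; Isamu 3/28; Junko 3/28; Kaede 3/28; Kenji 3/28; Satoshi 3/28; Umeko 3/28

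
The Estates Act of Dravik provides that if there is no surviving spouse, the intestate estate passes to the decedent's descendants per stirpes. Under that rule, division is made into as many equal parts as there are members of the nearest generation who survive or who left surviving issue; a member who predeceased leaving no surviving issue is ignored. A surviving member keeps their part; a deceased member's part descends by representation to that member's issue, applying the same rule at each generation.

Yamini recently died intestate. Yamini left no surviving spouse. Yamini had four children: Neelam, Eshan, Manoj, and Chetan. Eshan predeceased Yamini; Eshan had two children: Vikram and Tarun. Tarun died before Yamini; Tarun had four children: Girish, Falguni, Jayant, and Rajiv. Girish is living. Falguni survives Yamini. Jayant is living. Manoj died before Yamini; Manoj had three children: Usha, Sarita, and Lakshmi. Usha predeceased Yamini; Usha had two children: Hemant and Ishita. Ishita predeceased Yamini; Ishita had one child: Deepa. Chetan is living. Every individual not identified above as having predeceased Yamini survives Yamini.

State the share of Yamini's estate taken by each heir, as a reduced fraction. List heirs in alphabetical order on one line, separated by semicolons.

There is no surviving spouse, so the entire estate passes to Yamini's descendants per stirpes.
The estate is divided into 4 equal shares of 1/4 among Neelam, Eshan, Manoj, Chetan.
Neelam is living and takes 1/4.
Eshan predeceased; the 1/4 allotted to Eshan's branch passes to Eshan's issue by representation.
The 1/4 is divided into 2 equal shares of 1/8 among Vikram, Tarun.
Vikram is living and takes 1/8.
Tarun predeceased; the 1/8 allotted to Tarun's branch passes to Tarun's issue by representation.
The 1/8 is divided into 4 equal shares of 1/32 among Girish, Falguni, Jayant, Rajiv.
Girish is living and takes 1/32.
Falguni is living and takes 1/32.
Jayant is living and takes 1/32.
Rajiv is living and takes 1/32.
Manoj predeceased; the 1/4 allotted to Manoj's branch passes to Manoj's issue by representation.
The 1/4 is divided into 3 equal shares of 1/12 among Usha, Sarita, Lakshmi.
Usha predeceased; the 1/12 allotted to Usha's branch passes to Usha's issue by representation.
The 1/12 is divided into 2 equal shares of 1/24 among Hemant, Ishita.
Hemant is living and takes 1/24.
Ishita predeceased; the 1/24 allotted to Ishita's branch passes to Ishita's issue by representation.
Deepa is the sole taker at this level and receives the full 1/24.
Sarita is living and takes 1/12.
Lakshmi is living and takes 1/12.
Chetan is living and takes 1/4.

Chetan 1/4; Deepa 1/24; Falguni 1/32; Girish 1/32; Hemant 1/24; Jayant 1/32; Lakshmi 1/12; Neelam 1/4; Rajiv 1/32; Sarita 1/12; Vikram 1/8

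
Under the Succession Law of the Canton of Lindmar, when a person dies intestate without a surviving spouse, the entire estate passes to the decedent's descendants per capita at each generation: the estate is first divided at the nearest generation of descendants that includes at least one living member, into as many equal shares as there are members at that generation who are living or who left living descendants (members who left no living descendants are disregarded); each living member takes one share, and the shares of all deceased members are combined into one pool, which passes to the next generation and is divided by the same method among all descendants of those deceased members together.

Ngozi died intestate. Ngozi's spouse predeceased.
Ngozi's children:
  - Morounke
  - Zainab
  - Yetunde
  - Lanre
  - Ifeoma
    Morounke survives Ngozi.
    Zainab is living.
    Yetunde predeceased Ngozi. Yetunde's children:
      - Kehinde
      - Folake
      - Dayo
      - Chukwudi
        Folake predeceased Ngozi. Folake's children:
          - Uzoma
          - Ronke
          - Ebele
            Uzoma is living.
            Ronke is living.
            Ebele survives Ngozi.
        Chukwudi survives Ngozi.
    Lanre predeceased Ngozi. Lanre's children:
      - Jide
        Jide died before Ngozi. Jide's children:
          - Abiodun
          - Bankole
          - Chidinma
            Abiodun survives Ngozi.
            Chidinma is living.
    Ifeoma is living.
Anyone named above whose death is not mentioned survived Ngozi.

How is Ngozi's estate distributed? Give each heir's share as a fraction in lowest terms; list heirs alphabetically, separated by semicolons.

There is no surviving spouse, so the entire estate passes to Ngozi's descendants per capita at each generation.
At generation 1 (Morounke, Zainab, Yetunde, Lanre, Ifeoma) there are 5 shares of (1)/5 = 1/5 each.
Living: Morounke, Zainab, and Ifeoma — each takes 1/5.
Deceased: Yetunde and Lanre. Their combined 2/5 is pooled and carried to generation 2.
At generation 2 (Kehinde, Folake, Dayo, Chukwudi, Jide) there are 5 shares of (2/5)/5 = 2/25 each.
Living: Kehinde, Dayo, and Chukwudi — each takes 2/25.
Deceased: Folake and Jide. Their combined 4/25 is pooled and carried to generation 3.
At generation 3 (Uzoma, Ronke, Ebele, Abiodun, Bankole, Chidinma) there are 6 shares of (4/25)/6 = 2/75 each.
Living: Uzoma, Ronke, Ebele, Abiodun, Bankole, and Chidinma — each takes 2/75.

Abiodun 2/75; Bankole 2/75; Chidinma 2/75; Chukwudi 2/25; Dayo 2/25; Ebele 2/75; Ifeoma 1/5; Kehinde 2/25; Morounke 1/5; Ronke 2/75; Uzoma 2/75; Zainab 1/5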